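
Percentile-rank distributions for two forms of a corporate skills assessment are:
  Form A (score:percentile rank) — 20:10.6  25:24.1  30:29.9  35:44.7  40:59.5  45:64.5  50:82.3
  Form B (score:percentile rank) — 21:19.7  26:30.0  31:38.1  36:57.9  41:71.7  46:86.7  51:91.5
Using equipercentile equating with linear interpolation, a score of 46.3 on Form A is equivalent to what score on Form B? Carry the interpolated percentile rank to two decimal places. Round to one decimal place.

40.1

PR of 46.3 on Form A: 64.5 + (46.3 − 45)/(50 − 45) × (82.3 − 64.5) = 69.13
On Form B, PR 69.13 falls between score 36 (PR 57.9) and 41 (PR 71.7).
Interpolate: 36 + (69.13 − 57.9)/(71.7 − 57.9) × (41 − 36) = 40.1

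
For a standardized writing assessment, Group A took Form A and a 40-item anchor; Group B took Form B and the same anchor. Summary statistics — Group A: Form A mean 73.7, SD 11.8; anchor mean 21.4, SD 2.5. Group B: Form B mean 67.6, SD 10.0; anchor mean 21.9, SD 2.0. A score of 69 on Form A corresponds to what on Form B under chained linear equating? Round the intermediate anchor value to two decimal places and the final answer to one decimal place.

60.1

Form A → anchor (Group A): v = (2.5/11.8)(69 − 73.7) + 21.4 = 20.40
anchor → Form B (Group B): y = (10.0/2.0)(20.40 − 21.9) + 67.6 = 60.1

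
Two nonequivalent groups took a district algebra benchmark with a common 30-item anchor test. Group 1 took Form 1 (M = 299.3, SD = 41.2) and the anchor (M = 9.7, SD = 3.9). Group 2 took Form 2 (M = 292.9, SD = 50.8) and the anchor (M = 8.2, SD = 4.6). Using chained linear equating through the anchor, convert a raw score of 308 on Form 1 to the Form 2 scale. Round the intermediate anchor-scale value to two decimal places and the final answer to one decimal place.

Form 1 → anchor (Group 1): v = (3.9/41.2)(308 − 299.3) + 9.7 = 10.52
anchor → Form 2 (Group 2): y = (50.8/4.6)(10.52 − 8.2) + 292.9 = 318.5

318.5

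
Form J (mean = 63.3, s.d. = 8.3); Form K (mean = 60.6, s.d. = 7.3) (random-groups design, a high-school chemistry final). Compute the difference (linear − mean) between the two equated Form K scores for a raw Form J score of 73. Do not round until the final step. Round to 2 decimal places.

-1.17

Mean-equated: 73 + (60.6 − 63.3) = 70.30
Linear-equated: (7.3/8.3)(73 − 63.3) + 60.6 = 69.131
Difference = 69.131 − 70.30 = -1.17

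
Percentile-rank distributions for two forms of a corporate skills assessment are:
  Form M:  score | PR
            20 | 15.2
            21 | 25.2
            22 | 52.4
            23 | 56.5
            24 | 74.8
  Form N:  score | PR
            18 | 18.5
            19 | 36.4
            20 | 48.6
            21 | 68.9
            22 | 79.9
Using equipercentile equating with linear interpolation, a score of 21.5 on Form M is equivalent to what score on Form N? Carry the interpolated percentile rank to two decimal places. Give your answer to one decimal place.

PR of 21.5 on Form M: 25.2 + (21.5 − 21)/(22 − 21) × (52.4 − 25.2) = 38.80
On Form N, PR 38.80 falls between score 19 (PR 36.4) and 20 (PR 48.6).
Interpolate: 19 + (38.80 − 36.4)/(48.6 − 36.4) × (20 − 19) = 19.2

19.2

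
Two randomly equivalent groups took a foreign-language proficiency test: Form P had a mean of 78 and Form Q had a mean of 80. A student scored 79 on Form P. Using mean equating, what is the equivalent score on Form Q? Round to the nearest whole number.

Mean equating: y = x + (M_Y − M_X) = 79 + (80 − 78) = 81

81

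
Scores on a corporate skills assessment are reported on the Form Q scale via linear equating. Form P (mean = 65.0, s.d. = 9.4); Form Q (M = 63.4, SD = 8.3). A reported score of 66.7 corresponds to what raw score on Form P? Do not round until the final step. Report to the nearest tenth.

Invert y = (SD_Y/SD_X)(x − M_X) + M_Y:
x = (SD_X/SD_Y)(y − M_Y) + M_X = (9.4/8.3)(66.7 − 63.4) + 65.0
x = 1.132530 × 3.300 + 65.0 = 68.7

68.7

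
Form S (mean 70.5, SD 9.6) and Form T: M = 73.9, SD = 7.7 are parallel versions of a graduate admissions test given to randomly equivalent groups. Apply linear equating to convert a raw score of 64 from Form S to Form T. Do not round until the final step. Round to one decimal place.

68.7

Linear equating: y = (SD_Y/SD_X)(x − M_X) + M_Y
y = (7.7/9.6)(64 − 70.5) + 73.9
y = 0.802083 × -6.5 + 73.9 = -5.2135 + 73.9 = 68.7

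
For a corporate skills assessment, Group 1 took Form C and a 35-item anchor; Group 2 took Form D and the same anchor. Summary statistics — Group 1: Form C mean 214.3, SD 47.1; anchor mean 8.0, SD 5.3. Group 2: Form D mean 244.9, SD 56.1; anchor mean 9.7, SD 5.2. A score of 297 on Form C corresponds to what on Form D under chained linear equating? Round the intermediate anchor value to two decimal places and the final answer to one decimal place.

Form C → anchor (Group 1): v = (5.3/47.1)(297 − 214.3) + 8.0 = 17.31
anchor → Form D (Group 2): y = (56.1/5.2)(17.31 − 9.7) + 244.9 = 327.0

327.0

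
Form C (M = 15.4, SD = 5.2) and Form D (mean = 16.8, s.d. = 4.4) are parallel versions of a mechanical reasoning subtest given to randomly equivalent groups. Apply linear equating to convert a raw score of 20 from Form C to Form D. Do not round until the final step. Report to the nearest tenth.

20.7

Linear equating: y = (SD_Y/SD_X)(x − M_X) + M_Y
y = (4.4/5.2)(20 − 15.4) + 16.8
y = 0.846154 × 4.6 + 16.8 = 3.8923 + 16.8 = 20.7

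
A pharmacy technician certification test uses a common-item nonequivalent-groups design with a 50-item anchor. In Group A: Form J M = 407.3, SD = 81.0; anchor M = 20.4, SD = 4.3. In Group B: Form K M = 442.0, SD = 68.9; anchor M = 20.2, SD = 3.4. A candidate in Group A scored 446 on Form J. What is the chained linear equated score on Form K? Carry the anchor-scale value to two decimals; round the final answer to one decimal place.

487.6

Form J → anchor (Group A): v = (4.3/81.0)(446 − 407.3) + 20.4 = 22.45
anchor → Form K (Group B): y = (68.9/3.4)(22.45 − 20.2) + 442.0 = 487.6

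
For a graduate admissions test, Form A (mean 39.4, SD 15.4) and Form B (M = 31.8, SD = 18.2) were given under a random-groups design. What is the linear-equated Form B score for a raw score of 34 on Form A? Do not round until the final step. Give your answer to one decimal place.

Linear equating: y = (SD_Y/SD_X)(x − M_X) + M_Y
y = (18.2/15.4)(34 − 39.4) + 31.8
y = 1.181818 × -5.4 + 31.8 = -6.3818 + 31.8 = 25.4

25.4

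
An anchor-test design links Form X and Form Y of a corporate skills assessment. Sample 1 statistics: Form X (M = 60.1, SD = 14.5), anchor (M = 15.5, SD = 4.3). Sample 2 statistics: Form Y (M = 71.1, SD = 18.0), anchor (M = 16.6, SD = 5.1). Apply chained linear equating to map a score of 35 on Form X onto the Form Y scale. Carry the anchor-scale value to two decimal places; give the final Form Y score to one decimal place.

Form X → anchor (Sample 1): v = (4.3/14.5)(35 − 60.1) + 15.5 = 8.06
anchor → Form Y (Sample 2): y = (18.0/5.1)(8.06 − 16.6) + 71.1 = 41.0

41.0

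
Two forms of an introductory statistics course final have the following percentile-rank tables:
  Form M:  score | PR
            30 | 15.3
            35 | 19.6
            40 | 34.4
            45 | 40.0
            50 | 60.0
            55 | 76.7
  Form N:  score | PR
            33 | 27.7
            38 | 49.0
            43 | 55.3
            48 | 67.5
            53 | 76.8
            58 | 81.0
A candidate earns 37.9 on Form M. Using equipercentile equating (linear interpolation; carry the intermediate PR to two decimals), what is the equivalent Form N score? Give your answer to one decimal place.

33.1

PR of 37.9 on Form M: 19.6 + (37.9 − 35)/(40 − 35) × (34.4 − 19.6) = 28.18
On Form N, PR 28.18 falls between score 33 (PR 27.7) and 38 (PR 49.0).
Interpolate: 33 + (28.18 − 27.7)/(49.0 − 27.7) × (38 − 33) = 33.1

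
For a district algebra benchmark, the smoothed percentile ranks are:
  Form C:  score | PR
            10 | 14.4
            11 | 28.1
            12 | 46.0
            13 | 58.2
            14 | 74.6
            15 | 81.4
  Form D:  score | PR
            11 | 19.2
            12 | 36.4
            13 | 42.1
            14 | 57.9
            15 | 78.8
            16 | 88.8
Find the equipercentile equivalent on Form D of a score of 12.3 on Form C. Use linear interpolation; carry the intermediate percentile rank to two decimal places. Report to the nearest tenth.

13.5

PR of 12.3 on Form C: 46.0 + (12.3 − 12)/(13 − 12) × (58.2 − 46.0) = 49.66
On Form D, PR 49.66 falls between score 13 (PR 42.1) and 14 (PR 57.9).
Interpolate: 13 + (49.66 − 42.1)/(57.9 − 42.1) × (14 − 13) = 13.5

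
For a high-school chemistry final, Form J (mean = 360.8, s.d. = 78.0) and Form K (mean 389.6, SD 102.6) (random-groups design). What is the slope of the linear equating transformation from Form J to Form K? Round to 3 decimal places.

A = SD_Y / SD_X = 102.6 / 78.0 = 1.315

1.315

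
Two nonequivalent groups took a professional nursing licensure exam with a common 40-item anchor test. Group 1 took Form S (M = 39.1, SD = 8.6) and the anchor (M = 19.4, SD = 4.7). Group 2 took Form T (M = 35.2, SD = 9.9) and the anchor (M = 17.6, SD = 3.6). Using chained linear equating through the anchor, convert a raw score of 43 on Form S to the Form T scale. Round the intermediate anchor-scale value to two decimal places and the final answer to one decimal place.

Form S → anchor (Group 1): v = (4.7/8.6)(43 − 39.1) + 19.4 = 21.53
anchor → Form T (Group 2): y = (9.9/3.6)(21.53 − 17.6) + 35.2 = 46.0

46.0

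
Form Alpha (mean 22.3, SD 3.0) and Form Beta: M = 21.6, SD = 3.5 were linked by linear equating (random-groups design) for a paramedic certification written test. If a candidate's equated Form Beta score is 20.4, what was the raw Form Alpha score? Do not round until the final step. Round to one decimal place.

Invert y = (SD_Y/SD_X)(x − M_X) + M_Y:
x = (SD_X/SD_Y)(y − M_Y) + M_X = (3.0/3.5)(20.4 − 21.6) + 22.3
x = 0.857143 × -1.200 + 22.3 = 21.3

21.3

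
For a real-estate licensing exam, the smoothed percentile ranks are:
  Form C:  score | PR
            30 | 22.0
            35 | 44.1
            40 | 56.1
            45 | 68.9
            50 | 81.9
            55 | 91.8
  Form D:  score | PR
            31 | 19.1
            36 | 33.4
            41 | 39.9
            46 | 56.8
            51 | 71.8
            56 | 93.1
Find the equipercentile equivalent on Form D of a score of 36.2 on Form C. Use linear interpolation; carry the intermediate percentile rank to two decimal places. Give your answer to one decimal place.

PR of 36.2 on Form C: 44.1 + (36.2 − 35)/(40 − 35) × (56.1 − 44.1) = 46.98
On Form D, PR 46.98 falls between score 41 (PR 39.9) and 46 (PR 56.8).
Interpolate: 41 + (46.98 − 39.9)/(56.8 − 39.9) × (46 − 41) = 43.1

43.1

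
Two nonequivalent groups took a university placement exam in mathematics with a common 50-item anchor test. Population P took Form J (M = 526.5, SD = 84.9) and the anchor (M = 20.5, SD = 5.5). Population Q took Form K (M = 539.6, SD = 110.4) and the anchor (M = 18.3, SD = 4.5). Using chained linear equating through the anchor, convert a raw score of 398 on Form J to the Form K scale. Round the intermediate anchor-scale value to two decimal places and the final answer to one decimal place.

Form J → anchor (Population P): v = (5.5/84.9)(398 − 526.5) + 20.5 = 12.18
anchor → Form K (Population Q): y = (110.4/4.5)(12.18 − 18.3) + 539.6 = 389.5

389.5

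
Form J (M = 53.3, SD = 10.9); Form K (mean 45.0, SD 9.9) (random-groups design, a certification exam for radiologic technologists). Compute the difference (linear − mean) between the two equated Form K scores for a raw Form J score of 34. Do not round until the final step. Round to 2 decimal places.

Mean-equated: 34 + (45.0 − 53.3) = 25.70
Linear-equated: (9.9/10.9)(34 − 53.3) + 45.0 = 27.471
Difference = 27.471 − 25.70 = 1.77

1.77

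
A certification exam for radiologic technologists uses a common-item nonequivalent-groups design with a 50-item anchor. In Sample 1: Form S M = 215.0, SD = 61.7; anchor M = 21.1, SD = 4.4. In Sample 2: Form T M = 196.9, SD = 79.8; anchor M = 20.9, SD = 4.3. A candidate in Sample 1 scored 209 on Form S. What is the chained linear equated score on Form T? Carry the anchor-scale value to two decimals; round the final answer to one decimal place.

Form S → anchor (Sample 1): v = (4.4/61.7)(209 − 215.0) + 21.1 = 20.67
anchor → Form T (Sample 2): y = (79.8/4.3)(20.67 − 20.9) + 196.9 = 192.6

192.6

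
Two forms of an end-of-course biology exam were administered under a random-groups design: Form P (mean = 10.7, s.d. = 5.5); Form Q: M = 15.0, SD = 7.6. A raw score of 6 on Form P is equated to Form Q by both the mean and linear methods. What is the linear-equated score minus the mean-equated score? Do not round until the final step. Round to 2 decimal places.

-1.79

Mean-equated: 6 + (15.0 − 10.7) = 10.30
Linear-equated: (7.6/5.5)(6 − 10.7) + 15.0 = 8.505
Difference = 8.505 − 10.30 = -1.79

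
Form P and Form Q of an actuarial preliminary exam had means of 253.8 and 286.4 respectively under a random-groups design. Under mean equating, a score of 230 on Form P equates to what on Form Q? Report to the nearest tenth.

262.6

Mean equating: y = x + (M_Y − M_X) = 230 + (286.4 − 253.8) = 262.6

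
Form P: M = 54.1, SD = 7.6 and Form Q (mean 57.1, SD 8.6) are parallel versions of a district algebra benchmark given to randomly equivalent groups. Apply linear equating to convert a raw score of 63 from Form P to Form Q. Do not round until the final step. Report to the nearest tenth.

67.2

Linear equating: y = (SD_Y/SD_X)(x − M_X) + M_Y
y = (8.6/7.6)(63 − 54.1) + 57.1
y = 1.131579 × 8.9 + 57.1 = 10.0711 + 57.1 = 67.2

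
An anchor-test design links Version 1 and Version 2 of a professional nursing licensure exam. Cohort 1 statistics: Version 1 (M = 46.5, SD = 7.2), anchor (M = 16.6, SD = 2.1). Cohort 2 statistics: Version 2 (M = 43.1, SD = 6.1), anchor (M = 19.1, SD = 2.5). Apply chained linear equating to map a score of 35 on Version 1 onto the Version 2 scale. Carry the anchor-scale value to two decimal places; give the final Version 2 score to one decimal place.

28.8

Version 1 → anchor (Cohort 1): v = (2.1/7.2)(35 − 46.5) + 16.6 = 13.25
anchor → Version 2 (Cohort 2): y = (6.1/2.5)(13.25 − 19.1) + 43.1 = 28.8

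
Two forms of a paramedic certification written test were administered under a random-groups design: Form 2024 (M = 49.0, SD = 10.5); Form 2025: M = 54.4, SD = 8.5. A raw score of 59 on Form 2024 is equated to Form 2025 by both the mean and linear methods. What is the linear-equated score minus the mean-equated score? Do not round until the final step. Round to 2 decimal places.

Mean-equated: 59 + (54.4 − 49.0) = 64.40
Linear-equated: (8.5/10.5)(59 − 49.0) + 54.4 = 62.495
Difference = 62.495 − 64.40 = -1.90

-1.90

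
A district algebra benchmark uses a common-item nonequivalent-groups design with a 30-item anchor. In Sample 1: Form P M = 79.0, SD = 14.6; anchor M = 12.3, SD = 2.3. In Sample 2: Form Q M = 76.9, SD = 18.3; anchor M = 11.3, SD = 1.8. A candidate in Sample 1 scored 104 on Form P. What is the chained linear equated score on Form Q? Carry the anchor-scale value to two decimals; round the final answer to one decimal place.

Form P → anchor (Sample 1): v = (2.3/14.6)(104 − 79.0) + 12.3 = 16.24
anchor → Form Q (Sample 2): y = (18.3/1.8)(16.24 − 11.3) + 76.9 = 127.1

127.1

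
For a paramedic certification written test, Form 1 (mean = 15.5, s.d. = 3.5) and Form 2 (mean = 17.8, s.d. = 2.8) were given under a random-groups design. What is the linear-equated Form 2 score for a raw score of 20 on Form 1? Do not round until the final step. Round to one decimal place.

Linear equating: y = (SD_Y/SD_X)(x − M_X) + M_Y
y = (2.8/3.5)(20 − 15.5) + 17.8
y = 0.800000 × 4.5 + 17.8 = 3.6000 + 17.8 = 21.4

21.4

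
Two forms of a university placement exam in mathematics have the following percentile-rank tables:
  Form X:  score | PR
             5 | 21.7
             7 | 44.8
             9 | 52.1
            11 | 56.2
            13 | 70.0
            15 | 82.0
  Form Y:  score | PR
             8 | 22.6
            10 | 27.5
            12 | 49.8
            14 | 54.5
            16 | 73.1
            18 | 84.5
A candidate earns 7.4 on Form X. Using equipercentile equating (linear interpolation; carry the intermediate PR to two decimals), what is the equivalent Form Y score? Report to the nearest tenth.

PR of 7.4 on Form X: 44.8 + (7.4 − 7)/(9 − 7) × (52.1 − 44.8) = 46.26
On Form Y, PR 46.26 falls between score 10 (PR 27.5) and 12 (PR 49.8).
Interpolate: 10 + (46.26 − 27.5)/(49.8 − 27.5) × (12 − 10) = 11.7

11.7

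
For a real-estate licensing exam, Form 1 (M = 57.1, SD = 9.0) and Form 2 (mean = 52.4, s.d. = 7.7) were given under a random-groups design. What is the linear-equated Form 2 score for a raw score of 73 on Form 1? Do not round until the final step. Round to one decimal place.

66.0

Linear equating: y = (SD_Y/SD_X)(x − M_X) + M_Y
y = (7.7/9.0)(73 − 57.1) + 52.4
y = 0.855556 × 15.9 + 52.4 = 13.6033 + 52.4 = 66.0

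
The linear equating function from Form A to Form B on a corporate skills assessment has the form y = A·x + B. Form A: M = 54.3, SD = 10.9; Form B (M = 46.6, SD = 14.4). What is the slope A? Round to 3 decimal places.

1.321

A = SD_Y / SD_X = 14.4 / 10.9 = 1.321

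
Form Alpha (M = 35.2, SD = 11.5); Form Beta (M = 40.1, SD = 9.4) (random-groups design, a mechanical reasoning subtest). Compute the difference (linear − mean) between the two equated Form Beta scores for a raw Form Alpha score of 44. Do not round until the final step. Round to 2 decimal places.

-1.61

Mean-equated: 44 + (40.1 − 35.2) = 48.90
Linear-equated: (9.4/11.5)(44 − 35.2) + 40.1 = 47.293
Difference = 47.293 − 48.90 = -1.61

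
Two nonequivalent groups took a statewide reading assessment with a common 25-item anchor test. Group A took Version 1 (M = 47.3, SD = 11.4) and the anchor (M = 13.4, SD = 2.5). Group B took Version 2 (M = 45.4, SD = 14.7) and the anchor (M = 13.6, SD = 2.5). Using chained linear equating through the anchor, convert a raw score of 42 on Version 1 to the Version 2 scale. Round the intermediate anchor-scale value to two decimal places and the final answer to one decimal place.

Version 1 → anchor (Group A): v = (2.5/11.4)(42 − 47.3) + 13.4 = 12.24
anchor → Version 2 (Group B): y = (14.7/2.5)(12.24 − 13.6) + 45.4 = 37.4

37.4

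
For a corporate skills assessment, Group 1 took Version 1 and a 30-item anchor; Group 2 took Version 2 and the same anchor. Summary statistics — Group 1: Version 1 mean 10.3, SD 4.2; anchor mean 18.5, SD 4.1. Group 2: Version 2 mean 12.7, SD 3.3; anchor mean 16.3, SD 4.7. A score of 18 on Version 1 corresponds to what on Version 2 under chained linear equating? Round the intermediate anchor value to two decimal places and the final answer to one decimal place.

Version 1 → anchor (Group 1): v = (4.1/4.2)(18 − 10.3) + 18.5 = 26.02
anchor → Version 2 (Group 2): y = (3.3/4.7)(26.02 − 16.3) + 12.7 = 19.5

19.5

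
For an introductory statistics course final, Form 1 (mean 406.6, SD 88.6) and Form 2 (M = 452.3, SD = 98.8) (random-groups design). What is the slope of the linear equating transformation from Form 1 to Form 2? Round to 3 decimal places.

1.115

A = SD_Y / SD_X = 98.8 / 88.6 = 1.115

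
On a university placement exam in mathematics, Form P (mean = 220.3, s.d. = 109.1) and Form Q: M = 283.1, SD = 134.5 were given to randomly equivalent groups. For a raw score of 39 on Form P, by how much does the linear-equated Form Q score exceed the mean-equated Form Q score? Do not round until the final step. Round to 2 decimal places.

-42.21

Mean-equated: 39 + (283.1 − 220.3) = 101.80
Linear-equated: (134.5/109.1)(39 − 220.3) + 283.1 = 59.591
Difference = 59.591 − 101.80 = -42.21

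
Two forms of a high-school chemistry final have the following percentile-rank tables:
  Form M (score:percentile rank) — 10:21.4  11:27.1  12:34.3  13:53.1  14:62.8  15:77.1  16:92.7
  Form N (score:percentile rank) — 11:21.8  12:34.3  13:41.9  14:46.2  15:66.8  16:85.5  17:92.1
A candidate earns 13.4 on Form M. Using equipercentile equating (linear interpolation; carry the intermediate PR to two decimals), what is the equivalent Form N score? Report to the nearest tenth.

PR of 13.4 on Form M: 53.1 + (13.4 − 13)/(14 − 13) × (62.8 − 53.1) = 56.98
On Form N, PR 56.98 falls between score 14 (PR 46.2) and 15 (PR 66.8).
Interpolate: 14 + (56.98 − 46.2)/(66.8 − 46.2) × (15 − 14) = 14.5

14.5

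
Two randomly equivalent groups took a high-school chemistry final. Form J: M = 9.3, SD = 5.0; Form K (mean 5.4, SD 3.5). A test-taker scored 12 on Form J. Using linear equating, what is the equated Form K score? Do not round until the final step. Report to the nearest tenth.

Linear equating: y = (SD_Y/SD_X)(x − M_X) + M_Y
y = (3.5/5.0)(12 − 9.3) + 5.4
y = 0.700000 × 2.7 + 5.4 = 1.8900 + 5.4 = 7.3

7.3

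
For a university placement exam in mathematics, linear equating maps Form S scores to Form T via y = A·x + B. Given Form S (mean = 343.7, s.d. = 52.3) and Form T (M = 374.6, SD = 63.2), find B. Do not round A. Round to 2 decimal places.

-40.73

A = SD_Y / SD_X = 63.2 / 52.3 = 1.208413
B = M_Y − A·M_X = 374.6 − 1.208413 × 343.7 = -40.73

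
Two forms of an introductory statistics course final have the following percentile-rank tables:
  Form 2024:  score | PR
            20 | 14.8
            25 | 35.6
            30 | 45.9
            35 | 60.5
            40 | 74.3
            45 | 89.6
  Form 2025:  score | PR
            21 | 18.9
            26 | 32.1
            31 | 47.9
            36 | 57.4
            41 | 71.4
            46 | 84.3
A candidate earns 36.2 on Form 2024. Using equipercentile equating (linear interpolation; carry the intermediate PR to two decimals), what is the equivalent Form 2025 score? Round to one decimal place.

PR of 36.2 on Form 2024: 60.5 + (36.2 − 35)/(40 − 35) × (74.3 − 60.5) = 63.81
On Form 2025, PR 63.81 falls between score 36 (PR 57.4) and 41 (PR 71.4).
Interpolate: 36 + (63.81 − 57.4)/(71.4 − 57.4) × (41 − 36) = 38.3

38.3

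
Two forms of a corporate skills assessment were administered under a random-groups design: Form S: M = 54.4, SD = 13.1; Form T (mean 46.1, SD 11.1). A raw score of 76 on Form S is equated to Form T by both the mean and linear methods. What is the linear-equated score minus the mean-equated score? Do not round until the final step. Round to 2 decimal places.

-3.30

Mean-equated: 76 + (46.1 − 54.4) = 67.70
Linear-equated: (11.1/13.1)(76 − 54.4) + 46.1 = 64.402
Difference = 64.402 − 67.70 = -3.30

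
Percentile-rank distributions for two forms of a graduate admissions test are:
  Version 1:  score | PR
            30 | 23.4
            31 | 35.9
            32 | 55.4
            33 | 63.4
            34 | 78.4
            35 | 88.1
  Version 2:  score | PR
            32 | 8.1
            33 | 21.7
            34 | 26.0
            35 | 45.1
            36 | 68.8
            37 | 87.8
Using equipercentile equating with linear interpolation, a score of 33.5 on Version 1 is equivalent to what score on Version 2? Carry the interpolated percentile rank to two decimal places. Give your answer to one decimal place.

36.1

PR of 33.5 on Version 1: 63.4 + (33.5 − 33)/(34 − 33) × (78.4 − 63.4) = 70.90
On Version 2, PR 70.90 falls between score 36 (PR 68.8) and 37 (PR 87.8).
Interpolate: 36 + (70.90 − 68.8)/(87.8 − 68.8) × (37 − 36) = 36.1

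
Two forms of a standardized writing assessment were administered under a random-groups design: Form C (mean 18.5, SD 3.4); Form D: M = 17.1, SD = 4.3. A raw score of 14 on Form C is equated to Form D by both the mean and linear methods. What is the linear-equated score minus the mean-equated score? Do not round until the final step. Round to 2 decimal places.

-1.19

Mean-equated: 14 + (17.1 − 18.5) = 12.60
Linear-equated: (4.3/3.4)(14 − 18.5) + 17.1 = 11.409
Difference = 11.409 − 12.60 = -1.19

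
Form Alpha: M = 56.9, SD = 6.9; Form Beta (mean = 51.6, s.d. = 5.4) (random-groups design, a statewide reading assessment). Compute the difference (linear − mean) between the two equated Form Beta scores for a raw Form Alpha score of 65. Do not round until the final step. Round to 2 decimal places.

-1.76

Mean-equated: 65 + (51.6 − 56.9) = 59.70
Linear-equated: (5.4/6.9)(65 − 56.9) + 51.6 = 57.939
Difference = 57.939 − 59.70 = -1.76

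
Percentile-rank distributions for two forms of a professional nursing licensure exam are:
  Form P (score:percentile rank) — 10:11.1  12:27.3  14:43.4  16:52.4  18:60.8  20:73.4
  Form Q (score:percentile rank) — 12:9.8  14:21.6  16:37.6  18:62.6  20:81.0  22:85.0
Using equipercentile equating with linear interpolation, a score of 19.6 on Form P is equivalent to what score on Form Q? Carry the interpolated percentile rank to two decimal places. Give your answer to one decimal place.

18.9

PR of 19.6 on Form P: 60.8 + (19.6 − 18)/(20 − 18) × (73.4 − 60.8) = 70.88
On Form Q, PR 70.88 falls between score 18 (PR 62.6) and 20 (PR 81.0).
Interpolate: 18 + (70.88 − 62.6)/(81.0 − 62.6) × (20 − 18) = 18.9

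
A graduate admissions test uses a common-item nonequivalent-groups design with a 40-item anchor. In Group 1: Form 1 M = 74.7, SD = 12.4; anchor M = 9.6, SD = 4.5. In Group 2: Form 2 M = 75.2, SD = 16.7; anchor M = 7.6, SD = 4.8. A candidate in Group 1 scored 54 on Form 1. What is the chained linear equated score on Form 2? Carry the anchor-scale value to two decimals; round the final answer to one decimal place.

Form 1 → anchor (Group 1): v = (4.5/12.4)(54 − 74.7) + 9.6 = 2.09
anchor → Form 2 (Group 2): y = (16.7/4.8)(2.09 − 7.6) + 75.2 = 56.0

56.0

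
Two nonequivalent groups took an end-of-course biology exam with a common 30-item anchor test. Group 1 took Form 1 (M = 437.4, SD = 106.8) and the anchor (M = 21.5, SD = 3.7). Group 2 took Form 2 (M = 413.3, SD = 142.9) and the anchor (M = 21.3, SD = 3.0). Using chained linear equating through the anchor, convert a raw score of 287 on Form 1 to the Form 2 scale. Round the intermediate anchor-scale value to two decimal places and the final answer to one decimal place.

174.7

Form 1 → anchor (Group 1): v = (3.7/106.8)(287 − 437.4) + 21.5 = 16.29
anchor → Form 2 (Group 2): y = (142.9/3.0)(16.29 − 21.3) + 413.3 = 174.7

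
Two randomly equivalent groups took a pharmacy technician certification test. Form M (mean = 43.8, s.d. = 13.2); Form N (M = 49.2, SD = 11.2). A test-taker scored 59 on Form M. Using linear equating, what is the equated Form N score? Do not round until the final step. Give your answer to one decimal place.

Linear equating: y = (SD_Y/SD_X)(x − M_X) + M_Y
y = (11.2/13.2)(59 − 43.8) + 49.2
y = 0.848485 × 15.2 + 49.2 = 12.8970 + 49.2 = 62.1

62.1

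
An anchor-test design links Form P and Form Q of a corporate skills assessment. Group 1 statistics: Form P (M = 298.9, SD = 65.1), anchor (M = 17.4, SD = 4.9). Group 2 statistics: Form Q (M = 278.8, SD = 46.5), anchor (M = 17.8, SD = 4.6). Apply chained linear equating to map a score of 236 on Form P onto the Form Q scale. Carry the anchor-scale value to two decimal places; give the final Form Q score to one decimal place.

226.9

Form P → anchor (Group 1): v = (4.9/65.1)(236 − 298.9) + 17.4 = 12.67
anchor → Form Q (Group 2): y = (46.5/4.6)(12.67 − 17.8) + 278.8 = 226.9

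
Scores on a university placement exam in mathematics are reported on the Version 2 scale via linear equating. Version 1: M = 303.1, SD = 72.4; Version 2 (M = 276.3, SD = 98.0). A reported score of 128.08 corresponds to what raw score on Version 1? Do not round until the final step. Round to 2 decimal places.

193.60

Invert y = (SD_Y/SD_X)(x − M_X) + M_Y:
x = (SD_X/SD_Y)(y − M_Y) + M_X = (72.4/98.0)(128.08 − 276.3) + 303.1
x = 0.738776 × -148.220 + 303.1 = 193.60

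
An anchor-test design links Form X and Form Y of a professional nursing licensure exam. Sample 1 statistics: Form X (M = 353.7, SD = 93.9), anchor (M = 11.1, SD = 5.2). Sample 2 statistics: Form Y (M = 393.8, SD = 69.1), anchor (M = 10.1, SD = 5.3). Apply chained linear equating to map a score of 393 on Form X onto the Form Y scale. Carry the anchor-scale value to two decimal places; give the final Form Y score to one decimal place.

Form X → anchor (Sample 1): v = (5.2/93.9)(393 − 353.7) + 11.1 = 13.28
anchor → Form Y (Sample 2): y = (69.1/5.3)(13.28 − 10.1) + 393.8 = 435.3

435.3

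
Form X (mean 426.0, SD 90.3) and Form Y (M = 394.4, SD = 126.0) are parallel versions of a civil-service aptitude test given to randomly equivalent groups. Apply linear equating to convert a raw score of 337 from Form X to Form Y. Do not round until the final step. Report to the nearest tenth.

Linear equating: y = (SD_Y/SD_X)(x − M_X) + M_Y
y = (126.0/90.3)(337 − 426.0) + 394.4
y = 1.395349 × -89.0 + 394.4 = -124.1860 + 394.4 = 270.2

270.2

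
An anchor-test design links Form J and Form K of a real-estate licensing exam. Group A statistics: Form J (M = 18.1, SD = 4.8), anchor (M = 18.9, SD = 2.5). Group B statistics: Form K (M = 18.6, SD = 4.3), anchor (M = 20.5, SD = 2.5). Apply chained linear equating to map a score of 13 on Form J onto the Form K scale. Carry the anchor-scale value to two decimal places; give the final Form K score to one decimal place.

11.3

Form J → anchor (Group A): v = (2.5/4.8)(13 − 18.1) + 18.9 = 16.24
anchor → Form K (Group B): y = (4.3/2.5)(16.24 − 20.5) + 18.6 = 11.3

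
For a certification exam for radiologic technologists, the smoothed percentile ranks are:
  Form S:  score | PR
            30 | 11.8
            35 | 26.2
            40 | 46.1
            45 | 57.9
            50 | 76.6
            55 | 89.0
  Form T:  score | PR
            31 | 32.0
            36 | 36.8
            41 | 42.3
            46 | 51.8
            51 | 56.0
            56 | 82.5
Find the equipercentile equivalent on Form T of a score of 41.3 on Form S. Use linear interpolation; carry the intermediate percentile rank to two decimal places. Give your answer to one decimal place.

PR of 41.3 on Form S: 46.1 + (41.3 − 40)/(45 − 40) × (57.9 − 46.1) = 49.17
On Form T, PR 49.17 falls between score 41 (PR 42.3) and 46 (PR 51.8).
Interpolate: 41 + (49.17 − 42.3)/(51.8 − 42.3) × (46 − 41) = 44.6

44.6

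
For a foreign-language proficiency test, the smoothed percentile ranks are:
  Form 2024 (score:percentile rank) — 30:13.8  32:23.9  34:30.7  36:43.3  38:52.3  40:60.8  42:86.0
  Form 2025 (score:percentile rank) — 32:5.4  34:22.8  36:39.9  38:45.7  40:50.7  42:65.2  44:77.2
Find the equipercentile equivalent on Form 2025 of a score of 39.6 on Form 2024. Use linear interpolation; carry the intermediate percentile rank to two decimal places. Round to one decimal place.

PR of 39.6 on Form 2024: 52.3 + (39.6 − 38)/(40 − 38) × (60.8 − 52.3) = 59.10
On Form 2025, PR 59.10 falls between score 40 (PR 50.7) and 42 (PR 65.2).
Interpolate: 40 + (59.10 − 50.7)/(65.2 − 50.7) × (42 − 40) = 41.2

41.2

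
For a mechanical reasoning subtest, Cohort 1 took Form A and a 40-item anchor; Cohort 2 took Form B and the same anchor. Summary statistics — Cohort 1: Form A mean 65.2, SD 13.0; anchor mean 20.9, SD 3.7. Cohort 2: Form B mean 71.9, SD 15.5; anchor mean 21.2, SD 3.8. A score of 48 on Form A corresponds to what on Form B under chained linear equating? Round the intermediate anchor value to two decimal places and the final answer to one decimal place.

50.7

Form A → anchor (Cohort 1): v = (3.7/13.0)(48 − 65.2) + 20.9 = 16.00
anchor → Form B (Cohort 2): y = (15.5/3.8)(16.00 − 21.2) + 71.9 = 50.7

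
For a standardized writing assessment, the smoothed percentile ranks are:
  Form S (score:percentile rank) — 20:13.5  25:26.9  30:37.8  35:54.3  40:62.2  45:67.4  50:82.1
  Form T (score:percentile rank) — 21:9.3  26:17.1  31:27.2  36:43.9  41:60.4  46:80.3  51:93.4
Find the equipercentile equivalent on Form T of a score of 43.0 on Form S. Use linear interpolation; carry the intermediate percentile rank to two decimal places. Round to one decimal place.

PR of 43.0 on Form S: 62.2 + (43.0 − 40)/(45 − 40) × (67.4 − 62.2) = 65.32
On Form T, PR 65.32 falls between score 41 (PR 60.4) and 46 (PR 80.3).
Interpolate: 41 + (65.32 − 60.4)/(80.3 − 60.4) × (46 − 41) = 42.2

42.2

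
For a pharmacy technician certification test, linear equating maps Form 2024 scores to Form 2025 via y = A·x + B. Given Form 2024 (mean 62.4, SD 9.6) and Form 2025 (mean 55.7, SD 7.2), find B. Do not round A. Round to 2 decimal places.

8.90

A = SD_Y / SD_X = 7.2 / 9.6 = 0.750000
B = M_Y − A·M_X = 55.7 − 0.750000 × 62.4 = 8.90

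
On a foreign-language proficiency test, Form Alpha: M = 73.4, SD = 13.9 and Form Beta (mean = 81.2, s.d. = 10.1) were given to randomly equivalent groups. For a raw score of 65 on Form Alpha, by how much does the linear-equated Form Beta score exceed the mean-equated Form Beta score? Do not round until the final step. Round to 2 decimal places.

2.30

Mean-equated: 65 + (81.2 − 73.4) = 72.80
Linear-equated: (10.1/13.9)(65 − 73.4) + 81.2 = 75.096
Difference = 75.096 − 72.80 = 2.30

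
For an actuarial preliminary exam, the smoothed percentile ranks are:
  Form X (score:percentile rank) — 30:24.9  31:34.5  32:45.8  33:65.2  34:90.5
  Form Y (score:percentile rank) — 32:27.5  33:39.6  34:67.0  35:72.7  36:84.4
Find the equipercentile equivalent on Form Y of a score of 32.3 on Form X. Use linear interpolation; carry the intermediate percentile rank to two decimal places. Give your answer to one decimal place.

PR of 32.3 on Form X: 45.8 + (32.3 − 32)/(33 − 32) × (65.2 − 45.8) = 51.62
On Form Y, PR 51.62 falls between score 33 (PR 39.6) and 34 (PR 67.0).
Interpolate: 33 + (51.62 − 39.6)/(67.0 − 39.6) × (34 − 33) = 33.4

33.4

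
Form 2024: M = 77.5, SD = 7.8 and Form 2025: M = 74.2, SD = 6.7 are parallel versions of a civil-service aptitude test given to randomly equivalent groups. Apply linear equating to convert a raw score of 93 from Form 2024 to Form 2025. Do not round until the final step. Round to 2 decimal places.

87.51

Linear equating: y = (SD_Y/SD_X)(x − M_X) + M_Y
y = (6.7/7.8)(93 − 77.5) + 74.2
y = 0.858974 × 15.5 + 74.2 = 13.3141 + 74.2 = 87.51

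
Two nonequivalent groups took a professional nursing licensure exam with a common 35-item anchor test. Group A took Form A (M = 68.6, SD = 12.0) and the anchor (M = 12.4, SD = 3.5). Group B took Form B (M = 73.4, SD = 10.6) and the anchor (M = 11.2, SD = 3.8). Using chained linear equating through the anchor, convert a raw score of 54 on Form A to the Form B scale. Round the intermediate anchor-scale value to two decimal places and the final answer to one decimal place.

Form A → anchor (Group A): v = (3.5/12.0)(54 − 68.6) + 12.4 = 8.14
anchor → Form B (Group B): y = (10.6/3.8)(8.14 − 11.2) + 73.4 = 64.9

64.9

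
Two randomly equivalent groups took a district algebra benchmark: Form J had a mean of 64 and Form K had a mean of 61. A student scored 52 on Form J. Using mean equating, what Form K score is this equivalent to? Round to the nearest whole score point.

49

Mean equating: y = x + (M_Y − M_X) = 52 + (61 − 64) = 49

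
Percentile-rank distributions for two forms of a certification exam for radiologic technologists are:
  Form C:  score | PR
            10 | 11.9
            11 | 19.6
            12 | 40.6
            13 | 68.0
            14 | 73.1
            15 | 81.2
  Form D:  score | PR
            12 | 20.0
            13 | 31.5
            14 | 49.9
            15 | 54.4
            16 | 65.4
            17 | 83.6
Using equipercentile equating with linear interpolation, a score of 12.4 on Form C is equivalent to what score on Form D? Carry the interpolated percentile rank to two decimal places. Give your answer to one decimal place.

PR of 12.4 on Form C: 40.6 + (12.4 − 12)/(13 − 12) × (68.0 − 40.6) = 51.56
On Form D, PR 51.56 falls between score 14 (PR 49.9) and 15 (PR 54.4).
Interpolate: 14 + (51.56 − 49.9)/(54.4 − 49.9) × (15 − 14) = 14.4

14.4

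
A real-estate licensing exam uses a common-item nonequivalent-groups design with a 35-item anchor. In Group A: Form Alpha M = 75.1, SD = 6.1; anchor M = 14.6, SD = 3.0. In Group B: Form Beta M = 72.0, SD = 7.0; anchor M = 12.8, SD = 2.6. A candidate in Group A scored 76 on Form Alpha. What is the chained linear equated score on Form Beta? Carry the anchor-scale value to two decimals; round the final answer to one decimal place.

78.0

Form Alpha → anchor (Group A): v = (3.0/6.1)(76 − 75.1) + 14.6 = 15.04
anchor → Form Beta (Group B): y = (7.0/2.6)(15.04 − 12.8) + 72.0 = 78.0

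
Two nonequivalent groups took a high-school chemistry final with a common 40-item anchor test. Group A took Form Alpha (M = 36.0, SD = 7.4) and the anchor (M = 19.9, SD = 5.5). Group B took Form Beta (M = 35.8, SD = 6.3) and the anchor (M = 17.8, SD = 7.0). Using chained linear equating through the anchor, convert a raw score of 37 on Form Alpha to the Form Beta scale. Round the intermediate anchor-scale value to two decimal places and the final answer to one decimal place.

Form Alpha → anchor (Group A): v = (5.5/7.4)(37 − 36.0) + 19.9 = 20.64
anchor → Form Beta (Group B): y = (6.3/7.0)(20.64 − 17.8) + 35.8 = 38.4

38.4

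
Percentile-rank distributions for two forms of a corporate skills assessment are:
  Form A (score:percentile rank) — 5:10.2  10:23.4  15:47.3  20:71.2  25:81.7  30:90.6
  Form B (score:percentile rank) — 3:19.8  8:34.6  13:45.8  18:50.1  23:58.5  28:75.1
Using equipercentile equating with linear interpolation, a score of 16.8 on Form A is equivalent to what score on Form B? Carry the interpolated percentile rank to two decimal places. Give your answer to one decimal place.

PR of 16.8 on Form A: 47.3 + (16.8 − 15)/(20 − 15) × (71.2 − 47.3) = 55.90
On Form B, PR 55.90 falls between score 18 (PR 50.1) and 23 (PR 58.5).
Interpolate: 18 + (55.90 − 50.1)/(58.5 − 50.1) × (23 − 18) = 21.5

21.5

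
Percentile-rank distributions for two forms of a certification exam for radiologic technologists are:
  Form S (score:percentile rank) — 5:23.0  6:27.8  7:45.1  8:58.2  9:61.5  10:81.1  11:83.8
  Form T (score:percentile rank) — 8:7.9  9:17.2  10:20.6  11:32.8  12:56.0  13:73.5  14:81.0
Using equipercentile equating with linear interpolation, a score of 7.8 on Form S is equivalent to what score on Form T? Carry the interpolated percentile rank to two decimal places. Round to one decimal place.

12.0

PR of 7.8 on Form S: 45.1 + (7.8 − 7)/(8 − 7) × (58.2 − 45.1) = 55.58
On Form T, PR 55.58 falls between score 11 (PR 32.8) and 12 (PR 56.0).
Interpolate: 11 + (55.58 − 32.8)/(56.0 − 32.8) × (12 − 11) = 12.0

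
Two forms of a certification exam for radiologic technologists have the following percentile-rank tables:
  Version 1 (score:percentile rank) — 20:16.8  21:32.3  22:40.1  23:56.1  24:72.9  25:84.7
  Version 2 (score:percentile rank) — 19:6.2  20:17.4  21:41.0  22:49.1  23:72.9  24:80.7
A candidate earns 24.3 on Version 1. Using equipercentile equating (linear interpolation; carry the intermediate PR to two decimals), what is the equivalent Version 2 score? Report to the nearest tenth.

23.5

PR of 24.3 on Version 1: 72.9 + (24.3 − 24)/(25 − 24) × (84.7 − 72.9) = 76.44
On Version 2, PR 76.44 falls between score 23 (PR 72.9) and 24 (PR 80.7).
Interpolate: 23 + (76.44 − 72.9)/(80.7 − 72.9) × (24 − 23) = 23.5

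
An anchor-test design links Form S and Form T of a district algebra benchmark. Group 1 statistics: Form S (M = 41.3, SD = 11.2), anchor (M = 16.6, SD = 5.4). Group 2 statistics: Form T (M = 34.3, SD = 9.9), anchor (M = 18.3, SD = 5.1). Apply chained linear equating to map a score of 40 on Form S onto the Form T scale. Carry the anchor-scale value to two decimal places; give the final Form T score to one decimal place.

29.8

Form S → anchor (Group 1): v = (5.4/11.2)(40 − 41.3) + 16.6 = 15.97
anchor → Form T (Group 2): y = (9.9/5.1)(15.97 − 18.3) + 34.3 = 29.8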